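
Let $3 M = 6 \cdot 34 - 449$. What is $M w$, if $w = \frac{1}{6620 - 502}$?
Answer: $- \frac{35}{2622} \approx -0.013349$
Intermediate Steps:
$w = \frac{1}{6118} \approx 0.00016345$
$M = - \frac{245}{3}$ ($M = \frac{6 \cdot 34 - 449}{3} = \frac{204 - 449}{3} = \frac{1}{3} \left(-245\right) = - \frac{245}{3} \approx -81.667$)
$M w = \left(- \frac{245}{3}\right) \frac{1}{6118} = - \frac{35}{2622}$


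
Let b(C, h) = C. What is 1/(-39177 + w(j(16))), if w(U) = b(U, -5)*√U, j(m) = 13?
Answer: -39177/1534835132 - 13*√13/1534835132 ≈ -2.5556e-5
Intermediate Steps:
w(U) = U^(3/2) (w(U) = U*√U = U^(3/2))
1/(-39177 + w(j(16))) = 1/(-39177 + 13^(3/2)) = 1/(-39177 + 13*√13)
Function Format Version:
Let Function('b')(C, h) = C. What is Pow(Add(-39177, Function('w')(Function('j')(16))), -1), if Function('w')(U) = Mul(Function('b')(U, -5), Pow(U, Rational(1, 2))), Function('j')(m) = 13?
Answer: Add(Rational(-39177, 1534835132), Mul(Rational(-13, 1534835132), Pow(13, Rational(1, 2)))) ≈ -2.5556e-5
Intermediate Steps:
Function('w')(U) = Pow(U, Rational(3, 2)) (Function('w')(U) = Mul(U, Pow(U, Rational(1, 2))) = Pow(U, Rational(3, 2)))
Pow(Add(-39177, Function('w')(Function('j')(16))), -1) = Pow(Add(-39177, Pow(13, Rational(3, 2))), -1) = Pow(Add(-39177, Mul(13, Pow(13, Rational(1, 2)))), -1)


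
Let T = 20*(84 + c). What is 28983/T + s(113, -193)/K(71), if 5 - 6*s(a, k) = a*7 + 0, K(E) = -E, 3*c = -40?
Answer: 6728819/301040 ≈ 22.352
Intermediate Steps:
c = -40/3 (c = (⅓)*(-40) = -40/3 ≈ -13.333)
s(a, k) = ⅚ - 7*a/6 (s(a, k) = ⅚ - (a*7 + 0)/6 = ⅚ - (7*a + 0)/6 = ⅚ - 7*a/6)
T = 4240/3 (T = 20*(84 - 40/3) = 20*(212/3) = 4240/3 ≈ 1413.3)
28983/T + s(113, -193)/K(71) = 28983/(4240/3) + (⅚ - 7/6*113)/((-1*71)) = 28983*(3/4240) + (⅚ - 791/6)/(-71) = 86949/4240 - 131*(-1/71) = 86949/4240 + 131/71 = 6728819/301040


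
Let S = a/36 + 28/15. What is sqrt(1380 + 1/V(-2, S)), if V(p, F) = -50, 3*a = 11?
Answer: sqrt(137998)/10 ≈ 37.148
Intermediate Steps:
a = 11/3 (a = (1/3)*11 = 11/3 ≈ 3.6667)
S = 1063/540 (S = (11/3)/36 + 28/15 = (11/3)*(1/36) + 28*(1/15) = 11/108 + 28/15 = 1063/540 ≈ 1.9685)
sqrt(1380 + 1/V(-2, S)) = sqrt(1380 + 1/(-50)) = sqrt(1380 - 1/50) = sqrt(68999/50) = sqrt(137998)/10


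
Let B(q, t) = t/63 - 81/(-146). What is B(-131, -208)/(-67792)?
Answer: 25265/623550816 ≈ 4.0518e-5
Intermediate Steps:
B(q, t) = 81/146 + t/63 (B(q, t) = t*(1/63) - 81*(-1/146) = t/63 + 81/146 = 81/146 + t/63)
B(-131, -208)/(-67792) = (81/146 + (1/63)*(-208))/(-67792) = (81/146 - 208/63)*(-1/67792) = -25265/9198*(-1/67792) = 25265/623550816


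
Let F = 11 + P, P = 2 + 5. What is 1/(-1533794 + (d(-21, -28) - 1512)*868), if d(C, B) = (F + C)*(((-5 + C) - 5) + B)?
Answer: -1/2692574 ≈ -3.7139e-7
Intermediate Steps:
P = 7
F = 18 (F = 11 + 7 = 18)
d(C, B) = (18 + C)*(-10 + B + C) (d(C, B) = (18 + C)*(((-5 + C) - 5) + B) = (18 + C)*((-10 + C) + B) = (18 + C)*(-10 + B + C))
1/(-1533794 + (d(-21, -28) - 1512)*868) = 1/(-1533794 + ((-180 + (-21)² + 8*(-21) + 18*(-28) - 28*(-21)) - 1512)*868) = 1/(-1533794 + ((-180 + 441 - 168 - 504 + 588) - 1512)*868) = 1/(-1533794 + (177 - 1512)*868) = 1/(-1533794 - 1335*868) = 1/(-1533794 - 1158780) = 1/(-2692574) = -1/2692574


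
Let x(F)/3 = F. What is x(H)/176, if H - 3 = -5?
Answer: -3/88 ≈ -0.034091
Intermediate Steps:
H = -2 (H = 3 - 5 = -2)
x(F) = 3*F
x(H)/176 = (3*(-2))/176 = -6*1/176 = -3/88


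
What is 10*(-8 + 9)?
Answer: 10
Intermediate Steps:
10*(-8 + 9) = 10*1 = 10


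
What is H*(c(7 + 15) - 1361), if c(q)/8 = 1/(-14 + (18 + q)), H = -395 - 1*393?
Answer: 13938932/13 ≈ 1.0722e+6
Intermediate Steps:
H = -788 (H = -395 - 393 = -788)
c(q) = 8/(4 + q) (c(q) = 8/(-14 + (18 + q)) = 8/(4 + q))
H*(c(7 + 15) - 1361) = -788*(8/(4 + (7 + 15)) - 1361) = -788*(8/(4 + 22) - 1361) = -788*(8/26 - 1361) = -788*(8*(1/26) - 1361) = -788*(4/13 - 1361) = -788*(-17689/13) = 13938932/13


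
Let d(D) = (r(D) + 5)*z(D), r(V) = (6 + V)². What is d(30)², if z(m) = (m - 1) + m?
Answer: 5891944081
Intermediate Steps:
z(m) = -1 + 2*m (z(m) = (-1 + m) + m = -1 + 2*m)
d(D) = (-1 + 2*D)*(5 + (6 + D)²) (d(D) = ((6 + D)² + 5)*(-1 + 2*D) = (5 + (6 + D)²)*(-1 + 2*D) = (-1 + 2*D)*(5 + (6 + D)²))
d(30)² = ((-1 + 2*30)*(5 + (6 + 30)²))² = ((-1 + 60)*(5 + 36²))² = (59*(5 + 1296))² = (59*1301)² = 76759² = 5891944081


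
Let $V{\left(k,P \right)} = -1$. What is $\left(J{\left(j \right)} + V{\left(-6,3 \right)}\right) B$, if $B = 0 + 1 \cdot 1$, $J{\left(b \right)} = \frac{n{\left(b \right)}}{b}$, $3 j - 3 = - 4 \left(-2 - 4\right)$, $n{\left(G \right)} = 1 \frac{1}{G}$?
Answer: $- \frac{80}{81} \approx -0.98765$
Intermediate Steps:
$n{\left(G \right)} = \frac{1}{G}$
$j = 9$ ($j = 1 + \frac{\left(-4\right) \left(-2 - 4\right)}{3} = 1 + \frac{\left(-4\right) \left(-6\right)}{3} = 1 + \frac{1}{3} \cdot 24 = 1 + 8 = 9$)
$J{\left(b \right)} = \frac{1}{b^{2}}$ ($J{\left(b \right)} = \frac{1}{b b} = \frac{1}{b^{2}}$)
$B = 1$ ($B = 0 + 1 = 1$)
$\left(J{\left(j \right)} + V{\left(-6,3 \right)}\right) B = \left(\frac{1}{81} - 1\right) 1 = \left(- \frac{80}{81}\right) 1 = - \frac{80}{81}$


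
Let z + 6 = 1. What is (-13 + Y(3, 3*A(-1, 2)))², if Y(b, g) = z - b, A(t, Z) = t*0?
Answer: 441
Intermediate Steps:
z = -5 (z = -6 + 1 = -5)
A(t, Z) = 0
Y(b, g) = -5 - b
(-13 + Y(3, 3*A(-1, 2)))² = (-13 + (-5 - 1*3))² = (-13 + (-5 - 3))² = (-13 - 8)² = (-21)² = 441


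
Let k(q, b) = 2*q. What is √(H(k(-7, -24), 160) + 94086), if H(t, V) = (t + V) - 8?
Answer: 4*√5889 ≈ 306.96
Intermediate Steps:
H(t, V) = -8 + V + t (H(t, V) = (V + t) - 8 = -8 + V + t)
√(H(k(-7, -24), 160) + 94086) = √((-8 + 160 + 2*(-7)) + 94086) = √((-8 + 160 - 14) + 94086) = √(138 + 94086) = √94224 = 4*√5889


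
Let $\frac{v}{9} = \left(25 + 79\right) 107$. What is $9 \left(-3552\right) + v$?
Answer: $68184$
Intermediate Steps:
$v = 100152$ ($v = 9 \left(25 + 79\right) 107 = 9 \cdot 104 \cdot 107 = 9 \cdot 11128 = 100152$)
$9 \left(-3552\right) + v = 9 \left(-3552\right) + 100152 = -31968 + 100152 = 68184$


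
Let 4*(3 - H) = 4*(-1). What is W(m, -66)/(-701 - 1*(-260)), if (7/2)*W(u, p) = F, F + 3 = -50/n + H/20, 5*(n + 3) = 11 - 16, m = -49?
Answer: -97/15435 ≈ -0.0062844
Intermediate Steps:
H = 4 (H = 3 - (-1) = 3 - 1/4*(-4) = 3 + 1 = 4)
n = -4 (n = -3 + (11 - 16)/5 = -3 + (1/5)*(-5) = -3 - 1 = -4)
F = 97/10 (F = -3 + (-50/(-4) + 4/20) = -3 + (-50*(-1/4) + 4*(1/20)) = -3 + (25/2 + 1/5) = -3 + 127/10 = 97/10 ≈ 9.7000)
W(u, p) = 97/35 (W(u, p) = (2/7)*(97/10) = 97/35)
W(m, -66)/(-701 - 1*(-260)) = 97/(35*(-701 - 1*(-260))) = 97/(35*(-701 + 260)) = (97/35)/(-441) = (97/35)*(-1/441) = -97/15435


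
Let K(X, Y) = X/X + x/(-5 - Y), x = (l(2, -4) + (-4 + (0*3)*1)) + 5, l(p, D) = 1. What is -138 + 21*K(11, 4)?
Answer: -365/3 ≈ -121.67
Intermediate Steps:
x = 2 (x = (1 + (-4 + (0*3)*1)) + 5 = (1 + (-4 + 0*1)) + 5 = (1 + (-4 + 0)) + 5 = (1 - 4) + 5 = -3 + 5 = 2)
K(X, Y) = 1 + 2/(-5 - Y) (K(X, Y) = X/X + 2/(-5 - Y) = 1 + 2/(-5 - Y))
-138 + 21*K(11, 4) = -138 + 21*((3 + 4)/(5 + 4)) = -138 + 21*(7/9) = -138 + 49/3 = -365/3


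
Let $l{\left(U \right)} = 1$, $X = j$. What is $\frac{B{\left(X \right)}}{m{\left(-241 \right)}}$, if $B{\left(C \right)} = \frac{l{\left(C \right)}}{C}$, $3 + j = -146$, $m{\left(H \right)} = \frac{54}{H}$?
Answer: $\frac{241}{8046} \approx 0.029953$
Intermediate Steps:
$j = -149$ ($j = -3 - 146 = -149$)
$X = -149$
$B{\left(C \right)} = \frac{1}{C}$ ($B{\left(C \right)} = 1 \frac{1}{C} = \frac{1}{C}$)
$\frac{B{\left(X \right)}}{m{\left(-241 \right)}} = \frac{1}{\left(-149\right) \frac{54}{-241}} = - \frac{1}{149 \cdot 54 \left(- \frac{1}{241}\right)} = - \frac{1}{149 \left(- \frac{54}{241}\right)} = \left(- \frac{1}{149}\right) \left(- \frac{241}{54}\right) = \frac{241}{8046}$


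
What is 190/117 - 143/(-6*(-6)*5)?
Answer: 647/780 ≈ 0.82949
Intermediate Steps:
190/117 - 143/(-6*(-6)*5) = 190*(1/117) - 143/(36*5) = 190/117 - 143/180 = 647/780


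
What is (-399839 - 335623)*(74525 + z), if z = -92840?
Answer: 13469986530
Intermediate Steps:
(-399839 - 335623)*(74525 + z) = (-399839 - 335623)*(74525 - 92840) = -735462*(-18315) = 13469986530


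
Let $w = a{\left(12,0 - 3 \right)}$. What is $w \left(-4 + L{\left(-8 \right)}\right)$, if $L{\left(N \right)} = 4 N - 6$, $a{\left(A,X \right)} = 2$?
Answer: $-84$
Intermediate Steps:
$w = 2$
$L{\left(N \right)} = -6 + 4 N$
$w \left(-4 + L{\left(-8 \right)}\right) = 2 \left(-4 + \left(-6 + 4 \left(-8\right)\right)\right) = 2 \left(-4 - 38\right) = 2 \left(-42\right) = -84$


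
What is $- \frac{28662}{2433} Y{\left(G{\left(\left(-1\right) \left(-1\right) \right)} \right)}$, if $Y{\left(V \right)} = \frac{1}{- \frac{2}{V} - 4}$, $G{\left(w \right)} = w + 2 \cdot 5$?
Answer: $\frac{52547}{18653} \approx 2.8171$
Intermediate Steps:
$G{\left(w \right)} = 10 + w$ ($G{\left(w \right)} = w + 10 = 10 + w$)
$Y{\left(V \right)} = \frac{1}{-4 - \frac{2}{V}}$
$- \frac{28662}{2433} Y{\left(G{\left(\left(-1\right) \left(-1\right) \right)} \right)} = - \frac{28662}{2433} \left(- \frac{10 - -1}{2 + 4 \left(10 - -1\right)}\right) = \left(-28662\right) \frac{1}{2433} \left(- \frac{10 + 1}{2 + 4 \left(10 + 1\right)}\right) = - \frac{9554 \left(\left(-1\right) 11 \frac{1}{2 + 4 \cdot 11}\right)}{811} = - \frac{9554 \left(\left(-1\right) 11 \frac{1}{2 + 44}\right)}{811} = - \frac{9554 \left(\left(-1\right) 11 \cdot \frac{1}{46}\right)}{811} = \left(- \frac{9554}{811}\right) \left(- \frac{11}{46}\right) = \frac{52547}{18653}$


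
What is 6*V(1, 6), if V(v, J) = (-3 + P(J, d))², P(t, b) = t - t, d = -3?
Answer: 54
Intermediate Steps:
P(t, b) = 0
V(v, J) = 9 (V(v, J) = (-3 + 0)² = (-3)² = 9)
6*V(1, 6) = 6*9 = 54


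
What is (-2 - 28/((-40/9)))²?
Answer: 1849/100 ≈ 18.490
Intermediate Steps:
(-2 - 28/((-40/9)))² = (-2 - 28/((-40*⅑)))² = (-2 - 28/(-40/9))² = (-2 - 28*(-9/40))² = (-2 + 63/10)² = (43/10)² = 1849/100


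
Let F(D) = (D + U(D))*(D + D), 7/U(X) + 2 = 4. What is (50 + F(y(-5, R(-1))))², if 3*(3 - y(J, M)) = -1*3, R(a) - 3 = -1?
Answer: 12100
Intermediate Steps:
R(a) = 2 (R(a) = 3 - 1 = 2)
y(J, M) = 4 (y(J, M) = 3 - (-1)*3/3 = 3 - ⅓*(-3) = 3 + 1 = 4)
U(X) = 7/2 (U(X) = 7/(-2 + 4) = 7/2)
F(D) = 2*D*(7/2 + D) (F(D) = (D + 7/2)*(D + D) = (7/2 + D)*(2*D) = 2*D*(7/2 + D))
(50 + F(y(-5, R(-1))))² = (50 + 4*(7 + 2*4))² = (50 + 4*(7 + 8))² = (50 + 4*15)² = (50 + 60)² = 110² = 12100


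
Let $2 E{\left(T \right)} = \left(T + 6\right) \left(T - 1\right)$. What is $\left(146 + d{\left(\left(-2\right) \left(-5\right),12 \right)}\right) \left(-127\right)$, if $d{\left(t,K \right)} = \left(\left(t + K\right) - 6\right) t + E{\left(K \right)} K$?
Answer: $-189738$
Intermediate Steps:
$E{\left(T \right)} = \frac{\left(-1 + T\right) \left(6 + T\right)}{2}$ ($E{\left(T \right)} = \frac{\left(T + 6\right) \left(T - 1\right)}{2} = \frac{\left(6 + T\right) \left(-1 + T\right)}{2} = \frac{\left(-1 + T\right) \left(6 + T\right)}{2}$)
$d{\left(t,K \right)} = K \left(-3 + \frac{K^{2}}{2} + \frac{5 K}{2}\right) + t \left(-6 + K + t\right)$ ($d{\left(t,K \right)} = \left(\left(t + K\right) - 6\right) t + \left(-3 + \frac{K^{2}}{2} + \frac{5 K}{2}\right) K = \left(\left(K + t\right) - 6\right) t + K \left(-3 + \frac{K^{2}}{2} + \frac{5 K}{2}\right) = \left(-6 + K + t\right) t + K \left(-3 + \frac{K^{2}}{2} + \frac{5 K}{2}\right) = t \left(-6 + K + t\right) + K \left(-3 + \frac{K^{2}}{2} + \frac{5 K}{2}\right) = K \left(-3 + \frac{K^{2}}{2} + \frac{5 K}{2}\right) + t \left(-6 + K + t\right)$)
$\left(146 + d{\left(\left(-2\right) \left(-5\right),12 \right)}\right) \left(-127\right) = \left(146 + \left(\left(\left(-2\right) \left(-5\right)\right)^{2} - 6 \left(\left(-2\right) \left(-5\right)\right) + 12 \left(\left(-2\right) \left(-5\right)\right) + \frac{1}{2} \cdot 12 \left(-6 + 12^{2} + 5 \cdot 12\right)\right)\right) \left(-127\right) = \left(146 + \left(10^{2} - 60 + 12 \cdot 10 + \frac{1}{2} \cdot 12 \left(-6 + 144 + 60\right)\right)\right) \left(-127\right) = \left(146 + \left(100 - 60 + 120 + \frac{1}{2} \cdot 12 \cdot 198\right)\right) \left(-127\right) = \left(146 + \left(100 - 60 + 120 + 1188\right)\right) \left(-127\right) = \left(146 + 1348\right) \left(-127\right) = 1494 \left(-127\right) = -189738$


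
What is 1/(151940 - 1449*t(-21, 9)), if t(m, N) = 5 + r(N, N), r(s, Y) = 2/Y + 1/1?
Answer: 1/142924 ≈ 6.9967e-6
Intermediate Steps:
r(s, Y) = 1 + 2/Y (r(s, Y) = 2/Y + 1*1 = 2/Y + 1 = 1 + 2/Y)
t(m, N) = 5 + (2 + N)/N
1/(151940 - 1449*t(-21, 9)) = 1/(151940 - 1449*(6 + 2/9)) = 1/(151940 - 1449*56/9) = 1/(151940 - 9016) = 1/142924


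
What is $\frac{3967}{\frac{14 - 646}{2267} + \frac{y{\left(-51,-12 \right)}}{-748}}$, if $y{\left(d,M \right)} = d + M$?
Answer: $- \frac{6726905372}{329915} \approx -20390.0$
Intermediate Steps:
$y{\left(d,M \right)} = M + d$
$\frac{3967}{\frac{14 - 646}{2267} + \frac{y{\left(-51,-12 \right)}}{-748}} = \frac{3967}{\frac{14 - 646}{2267} + \frac{-12 - 51}{-748}} = \frac{3967}{\left(-632\right) \frac{1}{2267} - - \frac{63}{748}} = \frac{3967}{- \frac{632}{2267} + \frac{63}{748}} = \frac{3967}{- \frac{329915}{1695716}} = 3967 \left(- \frac{1695716}{329915}\right) = - \frac{6726905372}{329915}$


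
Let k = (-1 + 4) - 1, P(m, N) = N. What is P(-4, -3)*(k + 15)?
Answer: -51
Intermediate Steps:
k = 2 (k = 3 - 1 = 2)
P(-4, -3)*(k + 15) = -3*(2 + 15) = -3*17 = -51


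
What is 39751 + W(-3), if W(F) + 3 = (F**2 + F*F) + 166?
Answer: 39932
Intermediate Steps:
W(F) = 163 + 2*F**2 (W(F) = -3 + ((F**2 + F*F) + 166) = -3 + ((F**2 + F**2) + 166) = -3 + (2*F**2 + 166) = -3 + (166 + 2*F**2) = 163 + 2*F**2)
39751 + W(-3) = 39751 + (163 + 2*(-3)**2) = 39751 + (163 + 2*9) = 39751 + (163 + 18) = 39751 + 181 = 39932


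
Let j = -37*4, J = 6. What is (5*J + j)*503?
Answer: -59354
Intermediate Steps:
j = -148
(5*J + j)*503 = (5*6 - 148)*503 = (30 - 148)*503 = -118*503 = -59354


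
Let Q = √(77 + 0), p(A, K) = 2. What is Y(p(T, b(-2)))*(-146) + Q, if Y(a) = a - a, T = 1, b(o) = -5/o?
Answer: √77 ≈ 8.7750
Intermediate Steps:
Y(a) = 0
Q = √77 ≈ 8.7750
Y(p(T, b(-2)))*(-146) + Q = 0*(-146) + √77 = 0 + √77 = √77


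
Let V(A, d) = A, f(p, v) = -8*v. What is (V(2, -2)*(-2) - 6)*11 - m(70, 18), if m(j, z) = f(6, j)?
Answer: 450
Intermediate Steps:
m(j, z) = -8*j
(V(2, -2)*(-2) - 6)*11 - m(70, 18) = (2*(-2) - 6)*11 - (-8)*70 = (-4 - 6)*11 - 1*(-560) = -10*11 + 560 = -110 + 560 = 450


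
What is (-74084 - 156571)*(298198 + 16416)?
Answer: -72567292170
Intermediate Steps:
(-74084 - 156571)*(298198 + 16416) = -230655*314614 = -72567292170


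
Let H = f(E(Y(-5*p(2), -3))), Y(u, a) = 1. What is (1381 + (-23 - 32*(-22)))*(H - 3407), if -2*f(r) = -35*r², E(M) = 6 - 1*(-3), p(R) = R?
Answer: -4102349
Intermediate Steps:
E(M) = 9 (E(M) = 6 + 3 = 9)
f(r) = 35*r²/2 (f(r) = -(-35)*r²/2 = 35*r²/2)
H = 2835/2 (H = (35/2)*9² = (35/2)*81 = 2835/2 ≈ 1417.5)
(1381 + (-23 - 32*(-22)))*(H - 3407) = (1381 + (-23 - 32*(-22)))*(2835/2 - 3407) = (1381 + (-23 + 704))*(-3979/2) = (1381 + 681)*(-3979/2) = 2062*(-3979/2) = -4102349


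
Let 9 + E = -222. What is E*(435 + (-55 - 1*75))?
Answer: -70455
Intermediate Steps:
E = -231 (E = -9 - 222 = -231)
E*(435 + (-55 - 1*75)) = -231*(435 + (-55 - 1*75)) = -231*(435 + (-55 - 75)) = -231*(435 - 130) = -231*305 = -70455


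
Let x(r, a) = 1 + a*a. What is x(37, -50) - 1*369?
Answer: 2132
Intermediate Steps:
x(r, a) = 1 + a²
x(37, -50) - 1*369 = (1 + (-50)²) - 1*369 = (1 + 2500) - 369 = 2501 - 369 = 2132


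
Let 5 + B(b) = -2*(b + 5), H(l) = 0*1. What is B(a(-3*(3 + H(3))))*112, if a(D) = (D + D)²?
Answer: -74256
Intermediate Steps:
H(l) = 0
a(D) = 4*D² (a(D) = (2*D)² = 4*D²)
B(b) = -15 - 2*b (B(b) = -5 - 2*(b + 5) = -5 - 2*(5 + b) = -5 + (-10 - 2*b) = -15 - 2*b)
B(a(-3*(3 + H(3))))*112 = (-15 - 8*(-3*(3 + 0))²)*112 = (-15 - 8*(-3*3)²)*112 = (-15 - 8*(-9)²)*112 = (-15 - 8*81)*112 = (-15 - 2*324)*112 = (-15 - 648)*112 = -663*112 = -74256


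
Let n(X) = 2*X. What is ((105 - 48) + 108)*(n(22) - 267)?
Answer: -36795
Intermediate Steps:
((105 - 48) + 108)*(n(22) - 267) = ((105 - 48) + 108)*(2*22 - 267) = (57 + 108)*(44 - 267) = 165*(-223) = -36795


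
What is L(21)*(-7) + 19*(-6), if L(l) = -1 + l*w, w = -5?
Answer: 628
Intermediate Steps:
L(l) = -1 - 5*l (L(l) = -1 + l*(-5) = -1 - 5*l)
L(21)*(-7) + 19*(-6) = (-1 - 5*21)*(-7) + 19*(-6) = (-1 - 105)*(-7) - 114 = -106*(-7) - 114 = 742 - 114 = 628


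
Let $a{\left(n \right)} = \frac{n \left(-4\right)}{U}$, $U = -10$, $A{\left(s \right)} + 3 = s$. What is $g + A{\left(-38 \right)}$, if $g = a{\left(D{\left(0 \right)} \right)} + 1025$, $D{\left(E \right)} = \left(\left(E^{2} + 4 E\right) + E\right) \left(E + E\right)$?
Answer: $984$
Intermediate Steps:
$A{\left(s \right)} = -3 + s$
$D{\left(E \right)} = 2 E \left(E^{2} + 5 E\right)$ ($D{\left(E \right)} = \left(E^{2} + 5 E\right) 2 E = 2 E \left(E^{2} + 5 E\right)$)
$a{\left(n \right)} = \frac{2 n}{5}$ ($a{\left(n \right)} = \frac{n \left(-4\right)}{-10} = - 4 n \left(- \frac{1}{10}\right) = \frac{2 n}{5}$)
$g = 1025$ ($g = \frac{2 \cdot 2 \cdot 0^{2} \left(5 + 0\right)}{5} + 1025 = \frac{2 \cdot 2 \cdot 0 \cdot 5}{5} + 1025 = \frac{2}{5} \cdot 0 + 1025 = 0 + 1025 = 1025$)
$g + A{\left(-38 \right)} = 1025 - 41 = 984$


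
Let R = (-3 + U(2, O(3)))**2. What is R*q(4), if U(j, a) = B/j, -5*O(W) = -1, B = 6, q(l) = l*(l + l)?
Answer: 0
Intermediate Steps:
q(l) = 2*l**2 (q(l) = l*(2*l) = 2*l**2)
O(W) = 1/5 (O(W) = -1/5*(-1) = 1/5)
U(j, a) = 6/j
R = 0 (R = (-3 + 6/2)**2 = (-3 + 6*(1/2))**2 = (-3 + 3)**2 = 0**2 = 0)
R*q(4) = 0*(2*4**2) = 0*(2*16) = 0*32 = 0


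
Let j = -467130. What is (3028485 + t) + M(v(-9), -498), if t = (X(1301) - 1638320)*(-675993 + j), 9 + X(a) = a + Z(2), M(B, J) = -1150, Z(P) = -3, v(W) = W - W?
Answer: 1871330815148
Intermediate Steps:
v(W) = 0
X(a) = -12 + a (X(a) = -9 + (a - 3) = -9 + (-3 + a) = -12 + a)
t = 1871327787813 (t = ((-12 + 1301) - 1638320)*(-675993 - 467130) = (1289 - 1638320)*(-1143123) = -1637031*(-1143123) = 1871327787813)
(3028485 + t) + M(v(-9), -498) = (3028485 + 1871327787813) - 1150 = 1871330816298 - 1150 = 1871330815148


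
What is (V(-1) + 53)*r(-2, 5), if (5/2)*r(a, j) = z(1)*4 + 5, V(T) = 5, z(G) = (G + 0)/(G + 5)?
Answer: 1972/15 ≈ 131.47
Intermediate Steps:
z(G) = G/(5 + G)
r(a, j) = 34/15 (r(a, j) = 2*((1/(5 + 1))*4 + 5)/5 = 2*((1/6)*4 + 5)/5 = 2*((1*(⅙))*4 + 5)/5 = 2*((⅙)*4 + 5)/5 = 2*(⅔ + 5)/5 = (⅖)*(17/3) = 34/15)
(V(-1) + 53)*r(-2, 5) = (5 + 53)*(34/15) = 58*(34/15) = 1972/15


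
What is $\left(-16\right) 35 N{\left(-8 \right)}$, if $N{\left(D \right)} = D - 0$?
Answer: $4480$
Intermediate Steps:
$N{\left(D \right)} = D$ ($N{\left(D \right)} = D + 0 = D$)
$\left(-16\right) 35 N{\left(-8 \right)} = \left(-16\right) 35 \left(-8\right) = \left(-560\right) \left(-8\right) = 4480$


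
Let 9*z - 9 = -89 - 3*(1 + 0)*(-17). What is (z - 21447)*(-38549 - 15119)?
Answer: 10360714736/9 ≈ 1.1512e+9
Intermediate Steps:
z = -29/9 (z = 1 + (-89 - 3*(1 + 0)*(-17))/9 = 1 + (-89 - 3*1*(-17))/9 = 1 + (-89 - 3*(-17))/9 = 1 + (-89 + 51)/9 = 1 + (⅑)*(-38) = 1 - 38/9 = -29/9 ≈ -3.2222)
(z - 21447)*(-38549 - 15119) = (-29/9 - 21447)*(-38549 - 15119) = -193052/9*(-53668) = 10360714736/9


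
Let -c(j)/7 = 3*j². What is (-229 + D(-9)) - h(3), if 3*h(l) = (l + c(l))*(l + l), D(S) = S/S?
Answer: 144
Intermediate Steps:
D(S) = 1
c(j) = -21*j²
h(l) = 2*l*(l - 21*l²)/3 (h(l) = ((l - 21*l²)*(l + l))/3 = ((l - 21*l²)*(2*l))/3 = (2*l*(l - 21*l²))/3 = 2*l*(l - 21*l²)/3)
(-229 + D(-9)) - h(3) = (-229 + 1) - 3²*(⅔ - 14*3) = -228 - 9*(⅔ - 42) = -228 - 9*(-124)/3 = -228 - 1*(-372) = -228 + 372 = 144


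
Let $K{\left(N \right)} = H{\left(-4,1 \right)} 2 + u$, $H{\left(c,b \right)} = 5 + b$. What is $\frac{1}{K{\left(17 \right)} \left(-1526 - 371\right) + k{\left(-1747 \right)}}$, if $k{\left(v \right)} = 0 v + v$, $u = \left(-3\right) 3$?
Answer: $- \frac{1}{7438} \approx -0.00013444$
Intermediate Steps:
$u = -9$
$k{\left(v \right)} = v$ ($k{\left(v \right)} = 0 + v = v$)
$K{\left(N \right)} = 3$ ($K{\left(N \right)} = \left(5 + 1\right) 2 - 9 = 6 \cdot 2 - 9 = 12 - 9 = 3$)
$\frac{1}{K{\left(17 \right)} \left(-1526 - 371\right) + k{\left(-1747 \right)}} = \frac{1}{3 \left(-1526 - 371\right) - 1747} = \frac{1}{3 \left(-1897\right) - 1747} = \frac{1}{-5691 - 1747} = \frac{1}{-7438} = - \frac{1}{7438}$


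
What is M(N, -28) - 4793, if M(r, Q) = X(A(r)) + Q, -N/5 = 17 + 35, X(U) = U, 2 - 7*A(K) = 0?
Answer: -33745/7 ≈ -4820.7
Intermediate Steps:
A(K) = 2/7 (A(K) = 2/7 - 1/7*0 = 2/7 + 0 = 2/7)
N = -260 (N = -5*(17 + 35) = -5*52 = -260)
M(r, Q) = 2/7 + Q
M(N, -28) - 4793 = (2/7 - 28) - 4793 = -194/7 - 4793 = -33745/7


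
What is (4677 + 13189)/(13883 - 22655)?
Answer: -8933/4386 ≈ -2.0367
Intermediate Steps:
(4677 + 13189)/(13883 - 22655) = 17866/(-8772) = 17866*(-1/8772) = -8933/4386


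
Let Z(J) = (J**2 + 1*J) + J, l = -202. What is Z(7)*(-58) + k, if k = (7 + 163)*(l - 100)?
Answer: -54994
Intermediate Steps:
k = -51340 (k = (7 + 163)*(-202 - 100) = 170*(-302) = -51340)
Z(J) = J**2 + 2*J (Z(J) = (J**2 + J) + J = (J + J**2) + J = J**2 + 2*J)
Z(7)*(-58) + k = (7*(2 + 7))*(-58) - 51340 = (7*9)*(-58) - 51340 = 63*(-58) - 51340 = -3654 - 51340 = -54994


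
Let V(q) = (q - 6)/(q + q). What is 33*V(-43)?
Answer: 1617/86 ≈ 18.802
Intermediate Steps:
V(q) = (-6 + q)/(2*q) (V(q) = (-6 + q)/((2*q)) = (-6 + q)*(1/(2*q)) = (-6 + q)/(2*q))
33*V(-43) = 33*((½)*(-6 - 43)/(-43)) = 33*((½)*(-1/43)*(-49)) = 33*(49/86) = 1617/86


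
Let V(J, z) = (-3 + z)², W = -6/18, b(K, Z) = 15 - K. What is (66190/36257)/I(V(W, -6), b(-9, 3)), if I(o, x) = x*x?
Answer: 33095/10442016 ≈ 0.0031694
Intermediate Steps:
W = -⅓ (W = -6*1/18 = -⅓ ≈ -0.33333)
I(o, x) = x²
(66190/36257)/I(V(W, -6), b(-9, 3)) = (66190/36257)/((15 - 1*(-9))²) = (66190*(1/36257))/((15 + 9)²) = 66190/(36257*(24²)) = (66190/36257)/576 = (66190/36257)*(1/576) = 33095/10442016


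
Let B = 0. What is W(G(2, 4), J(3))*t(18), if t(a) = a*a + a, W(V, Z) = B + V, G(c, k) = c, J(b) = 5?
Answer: 684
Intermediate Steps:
W(V, Z) = V (W(V, Z) = 0 + V = V)
t(a) = a + a² (t(a) = a² + a = a + a²)
W(G(2, 4), J(3))*t(18) = 2*(18*(1 + 18)) = 2*(18*19) = 2*342 = 684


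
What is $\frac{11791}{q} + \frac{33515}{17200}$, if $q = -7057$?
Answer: $\frac{6742031}{24276080} \approx 0.27772$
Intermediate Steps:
$\frac{11791}{q} + \frac{33515}{17200} = \frac{11791}{-7057} + \frac{33515}{17200} = 11791 \left(- \frac{1}{7057}\right) + 33515 \cdot \frac{1}{17200} = - \frac{11791}{7057} + \frac{6703}{3440} = \frac{6742031}{24276080}$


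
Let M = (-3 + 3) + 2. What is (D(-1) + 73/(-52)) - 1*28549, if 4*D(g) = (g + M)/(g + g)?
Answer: -2969255/104 ≈ -28551.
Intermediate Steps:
M = 2 (M = 0 + 2 = 2)
D(g) = (2 + g)/(8*g) (D(g) = ((g + 2)/(g + g))/4 = ((2 + g)/((2*g)))/4 = ((2 + g)*(1/(2*g)))/4 = ((2 + g)/(2*g))/4 = (2 + g)/(8*g))
(D(-1) + 73/(-52)) - 1*28549 = ((⅛)*(2 - 1)/(-1) + 73/(-52)) - 1*28549 = ((⅛)*(-1)*1 - 1/52*73) - 28549 = (-⅛ - 73/52) - 28549 = -159/104 - 28549 = -2969255/104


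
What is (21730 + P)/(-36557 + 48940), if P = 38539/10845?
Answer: 235700389/134293635 ≈ 1.7551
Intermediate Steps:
P = 38539/10845 (P = 38539*(1/10845) = 38539/10845 ≈ 3.5536)
(21730 + P)/(-36557 + 48940) = (21730 + 38539/10845)/(-36557 + 48940) = (235700389/10845)/12383 = (235700389/10845)*(1/12383) = 235700389/134293635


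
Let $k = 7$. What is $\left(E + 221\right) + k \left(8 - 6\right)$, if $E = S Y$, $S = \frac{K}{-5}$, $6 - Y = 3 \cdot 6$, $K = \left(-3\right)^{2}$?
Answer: $\frac{1283}{5} \approx 256.6$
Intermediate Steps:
$K = 9$
$Y = -12$ ($Y = 6 - 3 \cdot 6 = 6 - 18 = -12$)
$S = - \frac{9}{5}$ ($S = \frac{9}{-5} = 9 \left(- \frac{1}{5}\right) = - \frac{9}{5} \approx -1.8$)
$E = \frac{108}{5}$ ($E = \left(- \frac{9}{5}\right) \left(-12\right) = \frac{108}{5} \approx 21.6$)
$\left(E + 221\right) + k \left(8 - 6\right) = \left(\frac{108}{5} + 221\right) + 7 \left(8 - 6\right) = \frac{1213}{5} + 7 \cdot 2 = \frac{1213}{5} + 14 = \frac{1283}{5}$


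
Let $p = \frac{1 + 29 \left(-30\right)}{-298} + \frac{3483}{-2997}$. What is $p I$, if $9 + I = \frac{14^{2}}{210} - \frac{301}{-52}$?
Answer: $- \frac{34365403}{8600280} \approx -3.9958$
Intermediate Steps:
$I = - \frac{1777}{780}$ ($I = -9 + \left(\frac{14^{2}}{210} - \frac{301}{-52}\right) = -9 + \left(196 \cdot \frac{1}{210} - - \frac{301}{52}\right) = -9 + \left(\frac{14}{15} + \frac{301}{52}\right) = -9 + \frac{5243}{780} = - \frac{1777}{780} \approx -2.2782$)
$p = \frac{19339}{11026}$ ($p = \left(1 - 870\right) \left(- \frac{1}{298}\right) + 3483 \left(- \frac{1}{2997}\right) = \left(-869\right) \left(- \frac{1}{298}\right) - \frac{43}{37} = \frac{869}{298} - \frac{43}{37} = \frac{19339}{11026} \approx 1.7539$)
$p I = \frac{19339}{11026} \left(- \frac{1777}{780}\right) = - \frac{34365403}{8600280}$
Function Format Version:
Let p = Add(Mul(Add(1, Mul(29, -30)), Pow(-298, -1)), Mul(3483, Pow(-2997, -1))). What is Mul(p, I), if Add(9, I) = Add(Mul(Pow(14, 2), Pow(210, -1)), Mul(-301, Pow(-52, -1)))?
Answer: Rational(-34365403, 8600280) ≈ -3.9958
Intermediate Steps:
I = Rational(-1777, 780) (I = Add(-9, Add(Mul(Pow(14, 2), Pow(210, -1)), Mul(-301, Pow(-52, -1)))) = Add(-9, Add(Mul(196, Rational(1, 210)), Mul(-301, Rational(-1, 52)))) = Add(-9, Add(Rational(14, 15), Rational(301, 52))) = Add(-9, Rational(5243, 780)) = Rational(-1777, 780) ≈ -2.2782)
p = Rational(19339, 11026) (p = Add(Mul(Add(1, -870), Rational(-1, 298)), Mul(3483, Rational(-1, 2997))) = Add(Mul(-869, Rational(-1, 298)), Rational(-43, 37)) = Add(Rational(869, 298), Rational(-43, 37)) = Rational(19339, 11026) ≈ 1.7539)
Mul(p, I) = Mul(Rational(19339, 11026), Rational(-1777, 780)) = Rational(-34365403, 8600280)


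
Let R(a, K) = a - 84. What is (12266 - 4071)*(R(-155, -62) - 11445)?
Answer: -95750380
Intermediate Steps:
R(a, K) = -84 + a
(12266 - 4071)*(R(-155, -62) - 11445) = (12266 - 4071)*((-84 - 155) - 11445) = 8195*(-239 - 11445) = 8195*(-11684) = -95750380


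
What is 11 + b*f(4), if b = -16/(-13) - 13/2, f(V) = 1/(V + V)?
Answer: 2151/208 ≈ 10.341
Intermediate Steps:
f(V) = 1/(2*V)
b = -137/26 (b = -16*(-1/13) - 13*½ = 16/13 - 13/2 = -137/26 ≈ -5.2692)
11 + b*f(4) = 11 - 137/(52*4) = 11 - 137/26*⅛ = 11 - 137/208 = 2151/208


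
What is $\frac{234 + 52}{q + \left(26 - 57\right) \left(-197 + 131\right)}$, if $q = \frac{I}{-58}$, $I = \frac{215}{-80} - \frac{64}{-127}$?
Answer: $\frac{1162304}{8315097} \approx 0.13978$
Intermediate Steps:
$I = - \frac{4437}{2032}$ ($I = 215 \left(- \frac{1}{80}\right) - - \frac{64}{127} = - \frac{43}{16} + \frac{64}{127} = - \frac{4437}{2032} \approx -2.1836$)
$q = \frac{153}{4064}$ ($q = - \frac{4437}{2032 \left(-58\right)} = \left(- \frac{4437}{2032}\right) \left(- \frac{1}{58}\right) = \frac{153}{4064} \approx 0.037648$)
$\frac{234 + 52}{q + \left(26 - 57\right) \left(-197 + 131\right)} = \frac{234 + 52}{\frac{153}{4064} + \left(26 - 57\right) \left(-197 + 131\right)} = \frac{286}{\frac{153}{4064} - -2046} = \frac{286}{\frac{153}{4064} + 2046} = \frac{286}{\frac{8315097}{4064}} = 286 \cdot \frac{4064}{8315097} = \frac{1162304}{8315097}$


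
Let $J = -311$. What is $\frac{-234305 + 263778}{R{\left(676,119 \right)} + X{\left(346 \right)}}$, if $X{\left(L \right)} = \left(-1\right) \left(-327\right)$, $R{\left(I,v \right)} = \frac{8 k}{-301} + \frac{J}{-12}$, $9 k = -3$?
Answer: $\frac{106456476}{1274767} \approx 83.51$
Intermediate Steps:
$k = - \frac{1}{3}$ ($k = \frac{1}{9} \left(-3\right) = - \frac{1}{3} \approx -0.33333$)
$R{\left(I,v \right)} = \frac{93643}{3612}$ ($R{\left(I,v \right)} = \frac{8 \left(- \frac{1}{3}\right)}{-301} - \frac{311}{-12} = \left(- \frac{8}{3}\right) \left(- \frac{1}{301}\right) - - \frac{311}{12} = \frac{8}{903} + \frac{311}{12} = \frac{93643}{3612}$)
$X{\left(L \right)} = 327$
$\frac{-234305 + 263778}{R{\left(676,119 \right)} + X{\left(346 \right)}} = \frac{-234305 + 263778}{\frac{93643}{3612} + 327} = \frac{29473}{\frac{1274767}{3612}} = 29473 \cdot \frac{3612}{1274767} = \frac{106456476}{1274767}$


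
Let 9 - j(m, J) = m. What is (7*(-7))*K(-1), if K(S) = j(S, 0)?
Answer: -490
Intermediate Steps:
j(m, J) = 9 - m
K(S) = 9 - S
(7*(-7))*K(-1) = (7*(-7))*(9 - 1*(-1)) = -49*(9 + 1) = -49*10 = -490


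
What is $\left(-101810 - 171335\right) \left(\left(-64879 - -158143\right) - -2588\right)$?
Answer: $-26181494540$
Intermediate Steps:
$\left(-101810 - 171335\right) \left(\left(-64879 - -158143\right) - -2588\right) = - 273145 \left(\left(-64879 + 158143\right) + 2588\right) = - 273145 \left(93264 + 2588\right) = \left(-273145\right) 95852 = -26181494540$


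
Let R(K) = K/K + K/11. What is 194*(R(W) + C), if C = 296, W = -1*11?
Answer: 57424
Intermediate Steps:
W = -11
R(K) = 1 + K/11 (R(K) = 1 + K*(1/11) = 1 + K/11)
194*(R(W) + C) = 194*((1 + (1/11)*(-11)) + 296) = 194*((1 - 1) + 296) = 194*(0 + 296) = 194*296 = 57424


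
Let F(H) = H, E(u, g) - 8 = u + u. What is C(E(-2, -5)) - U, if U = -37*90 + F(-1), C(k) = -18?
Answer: 3313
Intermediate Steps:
E(u, g) = 8 + 2*u (E(u, g) = 8 + (u + u) = 8 + 2*u)
U = -3331 (U = -37*90 - 1 = -3330 - 1 = -3331)
C(E(-2, -5)) - U = -18 - 1*(-3331) = -18 + 3331 = 3313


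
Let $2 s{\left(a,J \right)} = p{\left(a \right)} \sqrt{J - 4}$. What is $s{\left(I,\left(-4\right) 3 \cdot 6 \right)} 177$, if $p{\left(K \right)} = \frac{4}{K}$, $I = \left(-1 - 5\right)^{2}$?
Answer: $\frac{59 i \sqrt{19}}{3} \approx 85.725 i$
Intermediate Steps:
$I = 36$ ($I = \left(-6\right)^{2} = 36$)
$s{\left(a,J \right)} = \frac{2 \sqrt{-4 + J}}{a}$ ($s{\left(a,J \right)} = \frac{\frac{4}{a} \sqrt{J - 4}}{2} = \frac{\frac{4}{a} \sqrt{-4 + J}}{2} = \frac{4 \frac{1}{a} \sqrt{-4 + J}}{2} = \frac{2 \sqrt{-4 + J}}{a}$)
$s{\left(I,\left(-4\right) 3 \cdot 6 \right)} 177 = \frac{2 \sqrt{-4 + \left(-4\right) 3 \cdot 6}}{36} \cdot 177 = 2 \cdot \frac{1}{36} \sqrt{-4 - 72} \cdot 177 = 2 \cdot \frac{1}{36} \sqrt{-76} \cdot 177 = 2 \cdot \frac{1}{36} \cdot 2 i \sqrt{19} \cdot 177 = \frac{i \sqrt{19}}{9} \cdot 177 = \frac{59 i \sqrt{19}}{3}$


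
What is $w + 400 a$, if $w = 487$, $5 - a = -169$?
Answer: $70087$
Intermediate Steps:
$a = 174$ ($a = 5 - -169 = 5 + 169 = 174$)
$w + 400 a = 487 + 400 \cdot 174 = 487 + 69600 = 70087$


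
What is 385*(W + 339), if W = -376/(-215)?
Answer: 5641097/43 ≈ 1.3119e+5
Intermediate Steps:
W = 376/215 (W = -376*(-1/215) = 376/215 ≈ 1.7488)
385*(W + 339) = 385*(376/215 + 339) = 385*(73261/215) = 5641097/43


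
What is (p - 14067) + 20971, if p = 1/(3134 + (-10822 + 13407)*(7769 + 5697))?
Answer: 240347184577/34812744 ≈ 6904.0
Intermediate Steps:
p = 1/34812744 (p = 1/(3134 + 2585*13466) = 1/(3134 + 34809610) = 1/34812744 ≈ 2.8725e-8)
(p - 14067) + 20971 = (1/34812744 - 14067) + 20971 = -489710869847/34812744 + 20971 = 240347184577/34812744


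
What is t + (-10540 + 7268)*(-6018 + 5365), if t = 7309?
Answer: 2143925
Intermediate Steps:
t + (-10540 + 7268)*(-6018 + 5365) = 7309 + (-10540 + 7268)*(-6018 + 5365) = 7309 - 3272*(-653) = 7309 + 2136616 = 2143925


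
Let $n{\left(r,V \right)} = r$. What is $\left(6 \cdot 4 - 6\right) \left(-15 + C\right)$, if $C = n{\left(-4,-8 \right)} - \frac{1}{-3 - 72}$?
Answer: $- \frac{8544}{25} \approx -341.76$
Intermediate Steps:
$C = - \frac{299}{75}$ ($C = -4 - \frac{1}{-3 - 72} = -4 - \frac{1}{-75} = -4 - - \frac{1}{75} = -4 + \frac{1}{75} = - \frac{299}{75} \approx -3.9867$)
$\left(6 \cdot 4 - 6\right) \left(-15 + C\right) = \left(6 \cdot 4 - 6\right) \left(-15 - \frac{299}{75}\right) = \left(24 - 6\right) \left(- \frac{1424}{75}\right) = 18 \left(- \frac{1424}{75}\right) = - \frac{8544}{25}$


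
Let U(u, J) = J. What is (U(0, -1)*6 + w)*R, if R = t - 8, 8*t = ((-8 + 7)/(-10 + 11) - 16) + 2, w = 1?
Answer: 395/8 ≈ 49.375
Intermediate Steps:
t = -15/8 (t = (((-8 + 7)/(-10 + 11) - 16) + 2)/8 = ((-1/1 - 16) + 2)/8 = ((-1*1 - 16) + 2)/8 = ((-1 - 16) + 2)/8 = (-17 + 2)/8 = (1/8)*(-15) = -15/8 ≈ -1.8750)
R = -79/8 (R = -15/8 - 8 = -79/8 ≈ -9.8750)
(U(0, -1)*6 + w)*R = (-1*6 + 1)*(-79/8) = (-6 + 1)*(-79/8) = -5*(-79/8) = 395/8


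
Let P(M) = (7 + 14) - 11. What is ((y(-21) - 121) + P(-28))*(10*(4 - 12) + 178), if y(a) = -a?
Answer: -8820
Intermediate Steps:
P(M) = 10 (P(M) = 21 - 11 = 10)
((y(-21) - 121) + P(-28))*(10*(4 - 12) + 178) = ((-1*(-21) - 121) + 10)*(10*(4 - 12) + 178) = ((21 - 121) + 10)*(10*(-8) + 178) = (-100 + 10)*(-80 + 178) = -90*98 = -8820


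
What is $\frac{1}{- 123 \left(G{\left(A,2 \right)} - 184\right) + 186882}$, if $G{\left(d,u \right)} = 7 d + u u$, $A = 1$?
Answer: $\frac{1}{208161} \approx 4.804 \cdot 10^{-6}$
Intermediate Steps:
$G{\left(d,u \right)} = u^{2} + 7 d$ ($G{\left(d,u \right)} = 7 d + u^{2} = u^{2} + 7 d$)
$\frac{1}{- 123 \left(G{\left(A,2 \right)} - 184\right) + 186882} = \frac{1}{- 123 \left(\left(2^{2} + 7 \cdot 1\right) - 184\right) + 186882} = \frac{1}{- 123 \left(\left(4 + 7\right) - 184\right) + 186882} = \frac{1}{- 123 \left(11 - 184\right) + 186882} = \frac{1}{\left(-123\right) \left(-173\right) + 186882} = \frac{1}{21279 + 186882} = \frac{1}{208161}$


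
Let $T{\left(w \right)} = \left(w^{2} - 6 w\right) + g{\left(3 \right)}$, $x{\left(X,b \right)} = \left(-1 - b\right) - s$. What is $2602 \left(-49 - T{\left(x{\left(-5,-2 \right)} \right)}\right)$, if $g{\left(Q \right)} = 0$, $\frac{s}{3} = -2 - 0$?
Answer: $-145712$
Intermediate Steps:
$s = -6$ ($s = 3 \left(-2 - 0\right) = 3 \left(-2 + 0\right) = 3 \left(-2\right) = -6$)
$x{\left(X,b \right)} = 5 - b$ ($x{\left(X,b \right)} = \left(-1 - b\right) - -6 = \left(-1 - b\right) + 6 = 5 - b$)
$T{\left(w \right)} = w^{2} - 6 w$ ($T{\left(w \right)} = \left(w^{2} - 6 w\right) + 0 = w^{2} - 6 w$)
$2602 \left(-49 - T{\left(x{\left(-5,-2 \right)} \right)}\right) = 2602 \left(-49 - \left(5 - -2\right) \left(-6 + \left(5 - -2\right)\right)\right) = 2602 \left(-49 - \left(5 + 2\right) \left(-6 + \left(5 + 2\right)\right)\right) = 2602 \left(-49 - 7 \left(-6 + 7\right)\right) = 2602 \left(-49 - 7 \cdot 1\right) = 2602 \left(-49 - 7\right) = 2602 \left(-56\right) = -145712$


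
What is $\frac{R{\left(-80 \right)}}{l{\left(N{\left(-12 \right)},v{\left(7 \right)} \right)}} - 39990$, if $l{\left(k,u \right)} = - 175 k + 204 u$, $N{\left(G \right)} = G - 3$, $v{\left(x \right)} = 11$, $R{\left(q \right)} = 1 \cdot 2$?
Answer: $- \frac{194711308}{4869} \approx -39990.0$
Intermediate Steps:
$R{\left(q \right)} = 2$
$N{\left(G \right)} = -3 + G$ ($N{\left(G \right)} = G - 3 = -3 + G$)
$\frac{R{\left(-80 \right)}}{l{\left(N{\left(-12 \right)},v{\left(7 \right)} \right)}} - 39990 = \frac{2}{- 175 \left(-3 - 12\right) + 204 \cdot 11} - 39990 = \frac{2}{\left(-175\right) \left(-15\right) + 2244} - 39990 = \frac{2}{2625 + 2244} - 39990 = \frac{2}{4869} - 39990 = - \frac{194711308}{4869}$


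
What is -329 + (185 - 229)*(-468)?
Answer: 20263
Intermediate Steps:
-329 + (185 - 229)*(-468) = -329 - 44*(-468) = -329 + 20592 = 20263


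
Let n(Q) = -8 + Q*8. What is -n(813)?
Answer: -6496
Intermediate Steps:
n(Q) = -8 + 8*Q
-n(813) = -(-8 + 8*813) = -(-8 + 6504) = -1*6496 = -6496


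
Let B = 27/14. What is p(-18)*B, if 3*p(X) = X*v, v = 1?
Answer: -81/7 ≈ -11.571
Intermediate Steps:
B = 27/14 (B = 27*(1/14) = 27/14 ≈ 1.9286)
p(X) = X/3 (p(X) = (X*1)/3 = X/3)
p(-18)*B = ((1/3)*(-18))*(27/14) = -6*27/14 = -81/7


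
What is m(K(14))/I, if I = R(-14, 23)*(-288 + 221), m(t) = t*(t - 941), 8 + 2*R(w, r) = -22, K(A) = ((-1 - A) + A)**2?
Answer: -188/201 ≈ -0.93532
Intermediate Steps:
K(A) = 1 (K(A) = (-1)**2 = 1)
R(w, r) = -15 (R(w, r) = -4 + (1/2)*(-22) = -4 - 11 = -15)
m(t) = t*(-941 + t)
I = 1005 (I = -15*(-288 + 221) = -15*(-67) = 1005)
m(K(14))/I = (1*(-941 + 1))/1005 = (1*(-940))*(1/1005) = -940*1/1005 = -188/201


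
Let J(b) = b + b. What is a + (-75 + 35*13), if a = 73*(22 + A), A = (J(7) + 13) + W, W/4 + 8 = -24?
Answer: -5387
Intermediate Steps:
W = -128 (W = -32 + 4*(-24) = -32 - 96 = -128)
J(b) = 2*b
A = -101 (A = (2*7 + 13) - 128 = (14 + 13) - 128 = 27 - 128 = -101)
a = -5767 (a = 73*(22 - 101) = 73*(-79) = -5767)
a + (-75 + 35*13) = -5767 + (-75 + 35*13) = -5767 + (-75 + 455) = -5767 + 380 = -5387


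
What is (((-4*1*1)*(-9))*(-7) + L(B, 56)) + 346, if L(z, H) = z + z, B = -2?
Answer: 90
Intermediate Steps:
L(z, H) = 2*z
(((-4*1*1)*(-9))*(-7) + L(B, 56)) + 346 = (((-4*1*1)*(-9))*(-7) + 2*(-2)) + 346 = ((-4*1*(-9))*(-7) - 4) + 346 = (-4*(-9)*(-7) - 4) + 346 = (36*(-7) - 4) + 346 = (-252 - 4) + 346 = -256 + 346 = 90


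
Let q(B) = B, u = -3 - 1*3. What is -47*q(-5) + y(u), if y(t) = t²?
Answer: 271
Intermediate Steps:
u = -6 (u = -3 - 3 = -6)
-47*q(-5) + y(u) = -47*(-5) + (-6)² = 235 + 36 = 271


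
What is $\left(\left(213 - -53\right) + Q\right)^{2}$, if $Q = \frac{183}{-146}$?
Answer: $\frac{1494054409}{21316} \approx 70091.0$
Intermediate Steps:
$Q = - \frac{183}{146}$ ($Q = 183 \left(- \frac{1}{146}\right) = - \frac{183}{146} \approx -1.2534$)
$\left(\left(213 - -53\right) + Q\right)^{2} = \left(\left(213 - -53\right) - \frac{183}{146}\right)^{2} = \left(\left(213 + 53\right) - \frac{183}{146}\right)^{2} = \left(266 - \frac{183}{146}\right)^{2} = \left(\frac{38653}{146}\right)^{2} = \frac{1494054409}{21316}$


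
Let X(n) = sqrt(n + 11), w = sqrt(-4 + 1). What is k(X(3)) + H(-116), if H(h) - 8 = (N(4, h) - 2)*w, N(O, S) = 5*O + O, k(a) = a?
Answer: 8 + sqrt(14) + 22*I*sqrt(3) ≈ 11.742 + 38.105*I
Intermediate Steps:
w = I*sqrt(3) (w = sqrt(-3) = I*sqrt(3) ≈ 1.732*I)
X(n) = sqrt(11 + n)
N(O, S) = 6*O
H(h) = 8 + 22*I*sqrt(3) (H(h) = 8 + (6*4 - 2)*(I*sqrt(3)) = 8 + (24 - 2)*(I*sqrt(3)) = 8 + 22*(I*sqrt(3)) = 8 + 22*I*sqrt(3))
k(X(3)) + H(-116) = sqrt(11 + 3) + (8 + 22*I*sqrt(3)) = sqrt(14) + (8 + 22*I*sqrt(3)) = 8 + sqrt(14) + 22*I*sqrt(3)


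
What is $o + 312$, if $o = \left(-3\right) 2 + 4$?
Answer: $310$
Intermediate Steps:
$o = -2$ ($o = -6 + 4 = -2$)
$o + 312 = -2 + 312 = 310$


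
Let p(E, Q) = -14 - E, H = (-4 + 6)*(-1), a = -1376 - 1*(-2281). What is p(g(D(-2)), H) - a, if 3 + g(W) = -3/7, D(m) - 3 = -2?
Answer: -6409/7 ≈ -915.57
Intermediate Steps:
D(m) = 1 (D(m) = 3 - 2 = 1)
g(W) = -24/7 (g(W) = -3 - 3/7 = -24/7)
a = 905 (a = -1376 + 2281 = 905)
H = -2 (H = 2*(-1) = -2)
p(g(D(-2)), H) - a = (-14 - 1*(-24/7)) - 1*905 = (-14 + 24/7) - 905 = -74/7 - 905 = -6409/7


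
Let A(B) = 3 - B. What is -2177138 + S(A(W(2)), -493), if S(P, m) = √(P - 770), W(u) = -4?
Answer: -2177138 + I*√763 ≈ -2.1771e+6 + 27.622*I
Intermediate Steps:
S(P, m) = √(-770 + P)
-2177138 + S(A(W(2)), -493) = -2177138 + √(-770 + (3 - 1*(-4))) = -2177138 + √(-770 + (3 + 4)) = -2177138 + √(-770 + 7) = -2177138 + √(-763) = -2177138 + I*√763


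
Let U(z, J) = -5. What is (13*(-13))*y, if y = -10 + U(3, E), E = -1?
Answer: 2535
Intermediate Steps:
y = -15 (y = -10 - 5 = -15)
(13*(-13))*y = (13*(-13))*(-15) = -169*(-15) = 2535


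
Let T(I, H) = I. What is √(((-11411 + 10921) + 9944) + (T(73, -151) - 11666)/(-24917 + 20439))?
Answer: √189628097190/4478 ≈ 97.245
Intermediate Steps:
√(((-11411 + 10921) + 9944) + (T(73, -151) - 11666)/(-24917 + 20439)) = √(((-11411 + 10921) + 9944) + (73 - 11666)/(-24917 + 20439)) = √((-490 + 9944) - 11593/(-4478)) = √(9454 - 11593*(-1/4478)) = √(9454 + 11593/4478) = √(42346605/4478) = √189628097190/4478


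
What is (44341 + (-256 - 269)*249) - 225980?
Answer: -312364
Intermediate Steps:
(44341 + (-256 - 269)*249) - 225980 = (44341 - 525*249) - 225980 = (44341 - 130725) - 225980 = -86384 - 225980 = -312364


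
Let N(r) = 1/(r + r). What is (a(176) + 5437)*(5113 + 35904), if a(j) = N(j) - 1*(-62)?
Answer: 79394515033/352 ≈ 2.2555e+8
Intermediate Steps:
N(r) = 1/(2*r)
a(j) = 62 + 1/(2*j) (a(j) = 1/(2*j) - 1*(-62) = 1/(2*j) + 62 = 62 + 1/(2*j))
(a(176) + 5437)*(5113 + 35904) = ((62 + (½)/176) + 5437)*(5113 + 35904) = ((62 + (½)*(1/176)) + 5437)*41017 = ((62 + 1/352) + 5437)*41017 = (21825/352 + 5437)*41017 = (1935649/352)*41017 = 79394515033/352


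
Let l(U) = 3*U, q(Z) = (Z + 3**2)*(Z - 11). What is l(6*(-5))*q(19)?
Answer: -20160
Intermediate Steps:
q(Z) = (-11 + Z)*(9 + Z) (q(Z) = (Z + 9)*(-11 + Z) = (9 + Z)*(-11 + Z) = (-11 + Z)*(9 + Z))
l(6*(-5))*q(19) = (3*(6*(-5)))*(-99 + 19**2 - 2*19) = (3*(-30))*(-99 + 361 - 38) = -90*224 = -20160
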